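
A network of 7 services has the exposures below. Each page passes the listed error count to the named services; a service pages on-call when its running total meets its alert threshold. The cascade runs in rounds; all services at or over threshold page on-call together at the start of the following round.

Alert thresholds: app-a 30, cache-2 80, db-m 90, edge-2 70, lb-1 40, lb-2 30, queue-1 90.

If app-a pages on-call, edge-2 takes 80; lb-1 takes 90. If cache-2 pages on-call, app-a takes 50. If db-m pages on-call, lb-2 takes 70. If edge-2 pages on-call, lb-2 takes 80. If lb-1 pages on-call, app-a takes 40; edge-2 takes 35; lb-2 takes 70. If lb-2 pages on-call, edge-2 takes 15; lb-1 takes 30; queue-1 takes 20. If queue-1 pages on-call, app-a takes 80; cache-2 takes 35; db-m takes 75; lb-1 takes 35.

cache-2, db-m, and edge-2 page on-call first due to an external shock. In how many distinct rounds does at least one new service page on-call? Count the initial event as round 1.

3

Round 1 — cache-2, db-m, edge-2 page on-call (initial).
  app-a: +50 → 50 ≥ 30
  lb-2: +70+80 → 150 ≥ 30
Round 2 — app-a, lb-2 page on-call.
  lb-1: +90+30 → 120 ≥ 40
  queue-1: +20 → 20 < 90
Round 3 — lb-1 pages on-call.
No further pages.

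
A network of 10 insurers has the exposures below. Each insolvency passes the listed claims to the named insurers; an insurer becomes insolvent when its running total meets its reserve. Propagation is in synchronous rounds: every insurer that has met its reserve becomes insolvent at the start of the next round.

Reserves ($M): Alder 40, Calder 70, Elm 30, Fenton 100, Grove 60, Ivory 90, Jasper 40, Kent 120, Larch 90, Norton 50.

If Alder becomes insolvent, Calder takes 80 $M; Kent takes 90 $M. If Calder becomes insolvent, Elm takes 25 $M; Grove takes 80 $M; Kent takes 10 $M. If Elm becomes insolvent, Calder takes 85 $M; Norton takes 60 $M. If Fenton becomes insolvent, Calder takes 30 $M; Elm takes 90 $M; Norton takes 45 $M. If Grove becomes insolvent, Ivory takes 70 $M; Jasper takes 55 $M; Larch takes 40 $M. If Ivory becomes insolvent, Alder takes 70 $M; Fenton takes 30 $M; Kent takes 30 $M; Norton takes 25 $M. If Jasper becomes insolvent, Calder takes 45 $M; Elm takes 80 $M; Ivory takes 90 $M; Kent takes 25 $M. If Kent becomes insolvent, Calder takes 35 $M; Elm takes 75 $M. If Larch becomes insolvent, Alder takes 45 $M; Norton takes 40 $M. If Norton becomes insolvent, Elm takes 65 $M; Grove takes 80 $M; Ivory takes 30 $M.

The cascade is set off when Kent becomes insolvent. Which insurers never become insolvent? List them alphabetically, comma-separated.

Fenton, Larch

Round 1 — Kent becomes insolvent (initial).
  Calder: +35 → 35 < 70
  Elm: +75 → 75 ≥ 30
Round 2 — Elm becomes insolvent.
  Calder: +85 → 120 ≥ 70
  Norton: +60 → 60 ≥ 50
Round 3 — Calder, Norton become insolvent.
  Grove: +80+80 → 160 ≥ 60
  Ivory: +30 → 30 < 90
Round 4 — Grove becomes insolvent.
  Ivory: +70 → 100 ≥ 90
  Jasper: +55 → 55 ≥ 40
  Larch: +40 → 40 < 90
Round 5 — Ivory, Jasper become insolvent.
  Alder: +70 → 70 ≥ 40
  Fenton: +30 → 30 < 100
Round 6 — Alder becomes insolvent.
No further insolvencies.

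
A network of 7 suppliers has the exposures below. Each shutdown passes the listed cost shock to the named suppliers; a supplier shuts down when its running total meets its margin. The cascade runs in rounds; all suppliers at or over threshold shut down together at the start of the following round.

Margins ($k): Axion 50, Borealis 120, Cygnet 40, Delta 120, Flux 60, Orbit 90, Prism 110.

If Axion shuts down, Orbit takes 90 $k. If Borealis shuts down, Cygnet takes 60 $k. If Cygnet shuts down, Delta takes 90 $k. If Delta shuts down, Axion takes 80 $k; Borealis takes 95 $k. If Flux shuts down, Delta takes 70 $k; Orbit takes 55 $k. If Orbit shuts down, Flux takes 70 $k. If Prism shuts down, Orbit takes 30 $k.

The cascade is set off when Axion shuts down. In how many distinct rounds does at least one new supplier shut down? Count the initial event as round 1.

3

Round 1 — Axion shuts down (initial).
  Orbit: +90 → 90 ≥ 90
Round 2 — Orbit shuts down.
  Flux: +70 → 70 ≥ 60
Round 3 — Flux shuts down.
  Delta: +70 → 70 < 120
No further shutdowns.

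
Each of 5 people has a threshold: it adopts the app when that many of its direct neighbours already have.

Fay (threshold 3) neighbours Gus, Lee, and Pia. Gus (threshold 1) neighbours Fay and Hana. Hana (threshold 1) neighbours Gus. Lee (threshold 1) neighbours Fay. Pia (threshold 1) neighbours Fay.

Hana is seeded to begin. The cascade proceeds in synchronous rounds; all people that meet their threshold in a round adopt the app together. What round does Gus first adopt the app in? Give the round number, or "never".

Round 1 — Hana adopts the app (initial).
Round 2 — checking thresholds:
  Gus: 1 of 2 neighbours ≥ 1, adopts the app.
Round 3 — no new adoptions; cascade stops.

2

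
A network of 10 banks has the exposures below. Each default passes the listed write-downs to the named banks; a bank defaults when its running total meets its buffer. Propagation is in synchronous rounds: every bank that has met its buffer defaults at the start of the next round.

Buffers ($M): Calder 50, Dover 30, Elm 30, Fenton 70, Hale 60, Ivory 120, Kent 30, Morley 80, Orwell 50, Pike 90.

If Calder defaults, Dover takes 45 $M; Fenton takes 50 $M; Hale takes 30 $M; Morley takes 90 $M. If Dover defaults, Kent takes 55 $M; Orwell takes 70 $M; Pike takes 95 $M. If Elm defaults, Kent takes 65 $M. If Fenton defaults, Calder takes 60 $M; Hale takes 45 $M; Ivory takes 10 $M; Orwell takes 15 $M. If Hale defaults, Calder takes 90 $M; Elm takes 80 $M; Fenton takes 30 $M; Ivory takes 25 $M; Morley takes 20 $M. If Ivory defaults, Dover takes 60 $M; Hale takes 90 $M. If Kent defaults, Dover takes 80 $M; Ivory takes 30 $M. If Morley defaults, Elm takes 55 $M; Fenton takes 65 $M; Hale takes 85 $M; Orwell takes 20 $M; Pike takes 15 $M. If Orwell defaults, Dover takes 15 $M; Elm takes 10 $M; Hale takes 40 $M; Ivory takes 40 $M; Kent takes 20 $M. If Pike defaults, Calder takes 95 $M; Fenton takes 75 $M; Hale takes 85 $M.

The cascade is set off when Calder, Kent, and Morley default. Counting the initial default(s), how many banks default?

Round 1 — Calder, Kent, Morley default (initial).
  Dover: +45+80 → 125 ≥ 30
  Elm: +55 → 55 ≥ 30
  Fenton: +50+65 → 115 ≥ 70
  Hale: +30+85 → 115 ≥ 60
  Ivory: +30 → 30 < 120
  Orwell: +20 → 20 < 50
  Pike: +15 → 15 < 90
Round 2 — Dover, Elm, Fenton, Hale default.
  Ivory: +10+25 → 65 < 120
  Orwell: +70+15 → 105 ≥ 50
  Pike: +95 → 110 ≥ 90
Round 3 — Orwell, Pike default.
  Ivory: +40 → 105 < 120
No further defaults.

9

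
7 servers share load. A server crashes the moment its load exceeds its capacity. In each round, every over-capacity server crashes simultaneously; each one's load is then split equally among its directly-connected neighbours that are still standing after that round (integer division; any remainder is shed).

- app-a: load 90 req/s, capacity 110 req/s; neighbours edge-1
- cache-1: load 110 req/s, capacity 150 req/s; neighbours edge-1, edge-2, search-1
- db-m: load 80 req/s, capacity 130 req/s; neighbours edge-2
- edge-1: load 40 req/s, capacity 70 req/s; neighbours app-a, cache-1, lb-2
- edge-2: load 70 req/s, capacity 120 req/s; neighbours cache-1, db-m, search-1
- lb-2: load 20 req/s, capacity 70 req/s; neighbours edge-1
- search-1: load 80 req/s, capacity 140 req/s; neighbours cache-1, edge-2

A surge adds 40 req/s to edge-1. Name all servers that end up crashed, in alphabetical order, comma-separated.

Round 1 — edge-1 at 80 > 70. edge-1 crashes.
  edge-1 sheds 80 req/s to app-a, cache-1, lb-2: 26 each (2 lost).
    app-a: 90+26 = 116 > 110
    cache-1: 110+26 = 136 ≤ 150
    lb-2: 20+26 = 46 ≤ 70
Round 2 — app-a crashes.
  app-a sheds 116 req/s: no online neighbours, lost.
No further crashes.

app-a, edge-1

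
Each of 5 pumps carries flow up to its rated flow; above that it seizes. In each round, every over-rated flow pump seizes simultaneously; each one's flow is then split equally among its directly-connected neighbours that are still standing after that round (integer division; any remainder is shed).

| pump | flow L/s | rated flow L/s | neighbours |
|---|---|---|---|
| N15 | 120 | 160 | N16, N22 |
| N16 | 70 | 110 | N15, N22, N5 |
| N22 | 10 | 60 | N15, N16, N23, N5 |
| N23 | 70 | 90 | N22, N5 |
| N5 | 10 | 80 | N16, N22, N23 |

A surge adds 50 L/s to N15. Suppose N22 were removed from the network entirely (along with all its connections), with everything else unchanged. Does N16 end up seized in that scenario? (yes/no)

yes

With N22 removed:
Round 1 — N15 at 170 > 160. N15 seizes.
  N15 sheds 170 L/s to N16: 170 each.
    N16: 70+170 = 240 > 110
Round 2 — N16 seizes.
  N16 sheds 240 L/s to N5: 240 each.
    N5: 10+240 = 250 > 80
Round 3 — N5 seizes.
  N5 sheds 250 L/s to N23: 250 each.
    N23: 70+250 = 320 > 90
Round 4 — N23 seizes.
  N23 sheds 320 L/s: no online neighbours, lost.
No further seizures.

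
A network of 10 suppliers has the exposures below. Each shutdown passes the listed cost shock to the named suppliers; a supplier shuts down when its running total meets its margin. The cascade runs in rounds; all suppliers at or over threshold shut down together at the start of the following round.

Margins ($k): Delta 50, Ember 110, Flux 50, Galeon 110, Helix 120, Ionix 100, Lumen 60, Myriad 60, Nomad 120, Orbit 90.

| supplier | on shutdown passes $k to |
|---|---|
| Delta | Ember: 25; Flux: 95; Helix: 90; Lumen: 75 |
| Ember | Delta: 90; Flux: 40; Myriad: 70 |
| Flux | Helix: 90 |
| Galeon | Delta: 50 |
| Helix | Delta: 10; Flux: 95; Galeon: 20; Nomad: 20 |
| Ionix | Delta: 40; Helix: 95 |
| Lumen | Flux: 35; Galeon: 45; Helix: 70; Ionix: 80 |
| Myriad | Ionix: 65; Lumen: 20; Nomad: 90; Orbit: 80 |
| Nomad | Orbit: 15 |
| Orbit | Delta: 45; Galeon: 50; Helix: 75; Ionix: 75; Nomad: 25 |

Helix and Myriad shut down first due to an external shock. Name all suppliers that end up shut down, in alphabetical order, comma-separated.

Flux, Helix, Myriad

Round 1 — Helix, Myriad shut down (initial).
  Delta: +10 → 10 < 50
  Flux: +95 → 95 ≥ 50
  Galeon: +20 → 20 < 110
  Ionix: +65 → 65 < 100
  Lumen: +20 → 20 < 60
  Nomad: +20+90 → 110 < 120
  Orbit: +80 → 80 < 90
Round 2 — Flux shuts down.
No further shutdowns.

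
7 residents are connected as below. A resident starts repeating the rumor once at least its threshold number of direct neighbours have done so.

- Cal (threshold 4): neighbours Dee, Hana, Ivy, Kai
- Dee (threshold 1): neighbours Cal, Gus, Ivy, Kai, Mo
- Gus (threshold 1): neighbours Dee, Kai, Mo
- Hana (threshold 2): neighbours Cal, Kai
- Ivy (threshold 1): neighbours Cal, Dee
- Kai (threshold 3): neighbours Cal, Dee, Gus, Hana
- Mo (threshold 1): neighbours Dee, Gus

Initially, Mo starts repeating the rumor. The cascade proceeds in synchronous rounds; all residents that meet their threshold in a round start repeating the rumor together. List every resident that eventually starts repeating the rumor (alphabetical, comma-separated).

Round 1 — Mo starts repeating the rumor (initial).
Round 2 — checking thresholds:
  Dee: 1 of 5 neighbours ≥ 1, starts repeating the rumor.
  Gus: 1 of 3 neighbours ≥ 1, starts repeating the rumor.
Round 3 — checking thresholds:
  Cal: 1 of 4 neighbours < 4, below threshold.
  Ivy: 1 of 2 neighbours ≥ 1, starts repeating the rumor.
  Kai: 2 of 4 neighbours < 3, below threshold.
Round 4 — no new spreads; cascade stops.

Dee, Gus, Ivy, Mo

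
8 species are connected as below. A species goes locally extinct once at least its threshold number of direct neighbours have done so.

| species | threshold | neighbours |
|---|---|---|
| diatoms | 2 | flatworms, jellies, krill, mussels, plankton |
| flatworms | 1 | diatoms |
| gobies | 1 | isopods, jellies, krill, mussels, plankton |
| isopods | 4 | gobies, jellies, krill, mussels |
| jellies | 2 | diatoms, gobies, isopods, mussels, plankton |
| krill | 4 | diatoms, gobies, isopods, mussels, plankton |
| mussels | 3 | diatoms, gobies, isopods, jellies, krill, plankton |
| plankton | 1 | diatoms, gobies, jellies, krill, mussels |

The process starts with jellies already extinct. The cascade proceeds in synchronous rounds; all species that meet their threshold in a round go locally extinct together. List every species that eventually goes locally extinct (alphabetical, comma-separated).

Round 1 — jellies goes locally extinct (initial).
Round 2 — checking thresholds:
  diatoms: 1 of 5 neighbours < 2, holds.
  gobies: 1 of 5 neighbours ≥ 1, goes locally extinct.
  isopods: 1 of 4 neighbours < 4, holds.
  mussels: 1 of 6 neighbours < 3, holds.
  plankton: 1 of 5 neighbours ≥ 1, goes locally extinct.
Round 3 — checking thresholds:
  diatoms: 2 of 5 neighbours ≥ 2, goes locally extinct.
  isopods: 2 of 4 neighbours < 4, holds.
  krill: 2 of 5 neighbours < 4, holds.
  mussels: 3 of 6 neighbours ≥ 3, goes locally extinct.
Round 4 — checking thresholds:
  flatworms: 1 of 1 neighbours ≥ 1, goes locally extinct.
  isopods: 3 of 4 neighbours < 4, holds.
  krill: 4 of 5 neighbours ≥ 4, goes locally extinct.
Round 5 — checking thresholds:
  isopods: 4 of 4 neighbours ≥ 4, goes locally extinct.
Round 6 — no new extinctions; cascade stops.

diatoms, flatworms, gobies, isopods, jellies, krill, mussels, plankton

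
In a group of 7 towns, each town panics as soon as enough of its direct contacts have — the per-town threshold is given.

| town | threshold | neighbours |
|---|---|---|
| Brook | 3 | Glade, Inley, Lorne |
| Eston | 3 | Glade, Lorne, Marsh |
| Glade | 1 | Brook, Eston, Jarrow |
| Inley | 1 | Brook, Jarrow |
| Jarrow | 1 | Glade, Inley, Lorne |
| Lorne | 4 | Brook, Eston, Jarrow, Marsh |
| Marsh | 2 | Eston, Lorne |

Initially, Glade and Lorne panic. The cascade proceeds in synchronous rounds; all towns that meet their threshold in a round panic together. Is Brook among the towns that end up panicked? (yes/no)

yes

Round 1 — Glade, Lorne panic (initial).
Round 2 — checking thresholds:
  Brook: 2 of 3 neighbours < 3, below threshold.
  Eston: 2 of 3 neighbours < 3, below threshold.
  Jarrow: 2 of 3 neighbours ≥ 1, panics.
  Marsh: 1 of 2 neighbours < 2, below threshold.
Round 3 — checking thresholds:
  Brook: 2 of 3 neighbours < 3, below threshold.
  Eston: 2 of 3 neighbours < 3, below threshold.
  Inley: 1 of 2 neighbours ≥ 1, panics.
  Marsh: 1 of 2 neighbours < 2, below threshold.
Round 4 — checking thresholds:
  Brook: 3 of 3 neighbours ≥ 3, panics.
  Eston: 2 of 3 neighbours < 3, below threshold.
  Marsh: 1 of 2 neighbours < 2, below threshold.
Round 5 — no new panics; cascade stops.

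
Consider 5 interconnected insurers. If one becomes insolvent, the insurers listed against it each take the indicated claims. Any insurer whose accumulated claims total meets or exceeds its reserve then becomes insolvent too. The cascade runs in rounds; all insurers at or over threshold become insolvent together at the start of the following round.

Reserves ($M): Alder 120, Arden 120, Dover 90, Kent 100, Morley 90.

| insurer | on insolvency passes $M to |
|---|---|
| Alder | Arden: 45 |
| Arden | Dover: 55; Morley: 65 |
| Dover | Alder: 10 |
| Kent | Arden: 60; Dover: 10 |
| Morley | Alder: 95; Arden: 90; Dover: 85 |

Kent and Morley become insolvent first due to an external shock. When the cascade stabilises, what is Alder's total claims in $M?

105

Round 1 — Kent, Morley become insolvent (initial).
  Alder: +95 → 95 < 120
  Arden: +60+90 → 150 ≥ 120
  Dover: +10+85 → 95 ≥ 90
Round 2 — Arden, Dover become insolvent.
  Alder: +10 → 105 < 120
No further insolvencies.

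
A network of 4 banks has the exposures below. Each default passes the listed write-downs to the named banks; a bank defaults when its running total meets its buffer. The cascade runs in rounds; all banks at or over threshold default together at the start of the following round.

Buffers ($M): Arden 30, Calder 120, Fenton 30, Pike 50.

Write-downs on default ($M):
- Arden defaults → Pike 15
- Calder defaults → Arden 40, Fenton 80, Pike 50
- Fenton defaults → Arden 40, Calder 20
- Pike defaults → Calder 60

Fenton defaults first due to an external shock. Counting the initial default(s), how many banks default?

Round 1 — Fenton defaults (initial).
  Arden: +40 → 40 ≥ 30
  Calder: +20 → 20 < 120
Round 2 — Arden defaults.
  Pike: +15 → 15 < 50
No further defaults.

2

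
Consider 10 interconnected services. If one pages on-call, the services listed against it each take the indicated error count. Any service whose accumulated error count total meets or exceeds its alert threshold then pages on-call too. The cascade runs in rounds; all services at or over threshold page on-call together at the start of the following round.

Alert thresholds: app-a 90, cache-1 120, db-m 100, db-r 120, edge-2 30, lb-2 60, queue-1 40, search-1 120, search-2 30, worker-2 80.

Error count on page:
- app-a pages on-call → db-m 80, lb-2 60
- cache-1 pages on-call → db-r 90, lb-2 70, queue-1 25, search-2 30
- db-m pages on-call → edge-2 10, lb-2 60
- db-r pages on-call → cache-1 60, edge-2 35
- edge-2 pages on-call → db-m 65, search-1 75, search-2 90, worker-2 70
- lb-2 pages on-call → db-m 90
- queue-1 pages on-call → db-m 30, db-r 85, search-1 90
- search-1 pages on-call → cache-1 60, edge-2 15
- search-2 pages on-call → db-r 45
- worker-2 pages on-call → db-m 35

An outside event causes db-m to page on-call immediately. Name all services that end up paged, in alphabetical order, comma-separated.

Round 1 — db-m pages on-call (initial).
  edge-2: +10 → 10 < 30
  lb-2: +60 → 60 ≥ 60
Round 2 — lb-2 pages on-call.
No further pages.

db-m, lb-2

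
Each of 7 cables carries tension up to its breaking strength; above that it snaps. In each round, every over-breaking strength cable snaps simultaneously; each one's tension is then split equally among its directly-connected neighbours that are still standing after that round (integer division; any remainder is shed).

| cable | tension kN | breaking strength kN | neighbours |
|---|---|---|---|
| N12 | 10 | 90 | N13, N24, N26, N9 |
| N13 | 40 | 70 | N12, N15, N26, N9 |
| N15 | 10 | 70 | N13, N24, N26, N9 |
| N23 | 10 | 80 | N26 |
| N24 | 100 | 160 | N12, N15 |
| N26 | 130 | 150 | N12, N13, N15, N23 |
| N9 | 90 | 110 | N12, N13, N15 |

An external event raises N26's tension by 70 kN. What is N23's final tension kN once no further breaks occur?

60

Round 1 — N26 at 200 > 150. N26 snaps.
  N26 sheds 200 kN to N12, N13, N15, N23: 50 each.
    N12: 10+50 = 60 ≤ 90
    N13: 40+50 = 90 > 70
    N15: 10+50 = 60 ≤ 70
    N23: 10+50 = 60 ≤ 80
Round 2 — N13 snaps.
  N13 sheds 90 kN to N12, N15, N9: 30 each.
    N12: 60+30 = 90 ≤ 90
    N15: 60+30 = 90 > 70
    N9: 90+30 = 120 > 110
Round 3 — N15, N9 snap.
  N15 sheds 90 kN to N24: 90 each.
    N24: 100+90 = 190 > 160
  N9 sheds 120 kN to N12: 120 each.
    N12: 90+120 = 210 > 90
Round 4 — N12, N24 snap.
  N12 sheds 210 kN: no online neighbours, lost.
  N24 sheds 190 kN: no online neighbours, lost.
No further breaks.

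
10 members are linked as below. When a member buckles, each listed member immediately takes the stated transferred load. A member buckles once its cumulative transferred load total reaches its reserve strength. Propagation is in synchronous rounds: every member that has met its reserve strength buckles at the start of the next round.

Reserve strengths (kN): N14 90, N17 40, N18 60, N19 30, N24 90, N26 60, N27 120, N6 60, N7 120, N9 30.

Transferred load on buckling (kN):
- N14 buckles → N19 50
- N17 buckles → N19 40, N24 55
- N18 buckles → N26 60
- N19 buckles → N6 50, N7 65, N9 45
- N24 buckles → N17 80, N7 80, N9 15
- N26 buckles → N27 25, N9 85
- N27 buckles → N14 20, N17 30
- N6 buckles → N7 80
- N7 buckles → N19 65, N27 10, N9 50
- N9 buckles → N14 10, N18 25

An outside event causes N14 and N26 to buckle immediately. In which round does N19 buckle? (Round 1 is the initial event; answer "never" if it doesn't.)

Round 1 — N14, N26 buckle (initial).
  N19: +50 → 50 ≥ 30
  N27: +25 → 25 < 120
  N9: +85 → 85 ≥ 30
Round 2 — N19, N9 buckle.
  N18: +25 → 25 < 60
  N6: +50 → 50 < 60
  N7: +65 → 65 < 120
No further bucklings.

2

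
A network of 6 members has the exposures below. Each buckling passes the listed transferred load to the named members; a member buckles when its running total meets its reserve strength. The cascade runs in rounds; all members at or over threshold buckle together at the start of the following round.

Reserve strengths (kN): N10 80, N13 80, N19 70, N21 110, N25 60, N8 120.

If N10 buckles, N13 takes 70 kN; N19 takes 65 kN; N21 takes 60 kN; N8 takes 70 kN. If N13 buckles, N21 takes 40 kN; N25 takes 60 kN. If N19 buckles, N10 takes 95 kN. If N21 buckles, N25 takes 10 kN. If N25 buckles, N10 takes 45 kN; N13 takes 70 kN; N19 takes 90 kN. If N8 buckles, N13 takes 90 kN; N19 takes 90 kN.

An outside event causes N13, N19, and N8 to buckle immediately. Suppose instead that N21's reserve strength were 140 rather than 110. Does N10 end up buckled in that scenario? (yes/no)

With N21's reserve strength at 140:
Round 1 — N13, N19, N8 buckle (initial).
  N10: +95 → 95 ≥ 80
  N21: +40 → 40 < 140
  N25: +60 → 60 ≥ 60
Round 2 — N10, N25 buckle.
  N21: +60 → 100 < 140
No further bucklings.

yes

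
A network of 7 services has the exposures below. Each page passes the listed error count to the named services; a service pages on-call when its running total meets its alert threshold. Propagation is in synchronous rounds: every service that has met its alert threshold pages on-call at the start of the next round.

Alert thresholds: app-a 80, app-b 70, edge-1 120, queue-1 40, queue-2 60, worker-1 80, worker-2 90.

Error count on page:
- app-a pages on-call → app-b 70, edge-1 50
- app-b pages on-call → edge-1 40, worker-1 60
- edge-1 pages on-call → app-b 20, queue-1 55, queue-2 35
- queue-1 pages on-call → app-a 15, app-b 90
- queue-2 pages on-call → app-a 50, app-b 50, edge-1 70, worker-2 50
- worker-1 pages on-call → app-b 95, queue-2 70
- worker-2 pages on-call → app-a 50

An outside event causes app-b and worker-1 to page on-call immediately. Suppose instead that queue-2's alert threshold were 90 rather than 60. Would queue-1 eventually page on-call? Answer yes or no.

no

With queue-2's alert threshold at 90:
Round 1 — app-b, worker-1 page on-call (initial).
  edge-1: +40 → 40 < 120
  queue-2: +70 → 70 < 90
No further pages.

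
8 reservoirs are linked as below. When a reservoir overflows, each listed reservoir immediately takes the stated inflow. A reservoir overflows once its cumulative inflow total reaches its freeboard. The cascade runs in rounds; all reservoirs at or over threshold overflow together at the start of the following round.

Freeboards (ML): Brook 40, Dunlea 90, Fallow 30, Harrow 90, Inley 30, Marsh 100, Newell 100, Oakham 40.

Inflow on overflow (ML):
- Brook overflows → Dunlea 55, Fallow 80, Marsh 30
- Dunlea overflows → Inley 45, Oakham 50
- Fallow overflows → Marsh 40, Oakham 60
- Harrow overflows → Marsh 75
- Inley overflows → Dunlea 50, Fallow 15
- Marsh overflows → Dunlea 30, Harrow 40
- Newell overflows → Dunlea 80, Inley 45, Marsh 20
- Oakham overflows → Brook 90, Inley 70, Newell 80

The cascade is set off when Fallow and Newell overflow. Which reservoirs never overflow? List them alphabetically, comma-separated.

Round 1 — Fallow, Newell overflow (initial).
  Dunlea: +80 → 80 < 90
  Inley: +45 → 45 ≥ 30
  Marsh: +40+20 → 60 < 100
  Oakham: +60 → 60 ≥ 40
Round 2 — Inley, Oakham overflow.
  Brook: +90 → 90 ≥ 40
  Dunlea: +50 → 130 ≥ 90
Round 3 — Brook, Dunlea overflow.
  Marsh: +30 → 90 < 100
No further overflows.

Harrow, Marsh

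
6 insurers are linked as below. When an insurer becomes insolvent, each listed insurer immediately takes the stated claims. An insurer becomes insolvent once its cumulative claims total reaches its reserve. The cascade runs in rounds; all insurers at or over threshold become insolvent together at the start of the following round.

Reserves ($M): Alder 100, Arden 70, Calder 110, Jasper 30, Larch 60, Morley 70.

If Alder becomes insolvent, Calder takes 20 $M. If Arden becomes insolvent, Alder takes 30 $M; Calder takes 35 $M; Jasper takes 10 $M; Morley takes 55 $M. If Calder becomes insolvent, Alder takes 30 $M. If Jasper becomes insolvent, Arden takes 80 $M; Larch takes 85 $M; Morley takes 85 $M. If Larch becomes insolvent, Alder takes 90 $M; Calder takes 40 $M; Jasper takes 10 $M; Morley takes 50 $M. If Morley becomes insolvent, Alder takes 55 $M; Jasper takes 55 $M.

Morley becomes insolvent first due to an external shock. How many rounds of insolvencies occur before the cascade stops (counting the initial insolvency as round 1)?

Round 1 — Morley becomes insolvent (initial).
  Alder: +55 → 55 < 100
  Jasper: +55 → 55 ≥ 30
Round 2 — Jasper becomes insolvent.
  Arden: +80 → 80 ≥ 70
  Larch: +85 → 85 ≥ 60
Round 3 — Arden, Larch become insolvent.
  Alder: +30+90 → 175 ≥ 100
  Calder: +35+40 → 75 < 110
Round 4 — Alder becomes insolvent.
  Calder: +20 → 95 < 110
No further insolvencies.

4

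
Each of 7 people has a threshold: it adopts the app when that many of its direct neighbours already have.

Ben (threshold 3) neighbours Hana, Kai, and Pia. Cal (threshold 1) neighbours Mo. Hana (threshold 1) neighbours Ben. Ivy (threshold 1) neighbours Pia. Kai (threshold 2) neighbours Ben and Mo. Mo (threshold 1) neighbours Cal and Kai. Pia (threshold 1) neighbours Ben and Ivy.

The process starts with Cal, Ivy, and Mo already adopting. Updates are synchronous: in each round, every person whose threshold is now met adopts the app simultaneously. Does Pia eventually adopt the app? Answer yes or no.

Round 1 — Cal, Ivy, Mo adopt the app (initial).
Round 2 — checking thresholds:
  Kai: 1 of 2 neighbours < 2, below threshold.
  Pia: 1 of 2 neighbours ≥ 1, adopts the app.
Round 3 — no new adoptions; cascade stops.

yes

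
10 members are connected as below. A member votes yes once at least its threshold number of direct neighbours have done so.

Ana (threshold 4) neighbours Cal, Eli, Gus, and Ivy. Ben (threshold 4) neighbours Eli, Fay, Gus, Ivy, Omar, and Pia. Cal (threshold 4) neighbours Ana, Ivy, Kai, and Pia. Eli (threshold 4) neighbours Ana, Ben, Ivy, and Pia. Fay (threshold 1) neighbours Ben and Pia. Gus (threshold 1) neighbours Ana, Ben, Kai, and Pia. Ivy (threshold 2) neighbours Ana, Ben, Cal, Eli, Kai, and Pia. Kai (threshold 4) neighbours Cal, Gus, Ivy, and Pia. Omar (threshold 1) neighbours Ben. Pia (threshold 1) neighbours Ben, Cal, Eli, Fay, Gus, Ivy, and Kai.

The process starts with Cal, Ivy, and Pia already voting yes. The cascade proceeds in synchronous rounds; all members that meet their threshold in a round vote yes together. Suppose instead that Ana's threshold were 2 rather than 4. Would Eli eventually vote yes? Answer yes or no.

With Ana's threshold at 2:
Round 1 — Cal, Ivy, Pia vote yes (initial).
Round 2 — checking thresholds:
  Ana: 2 of 4 neighbours ≥ 2, votes yes.
  Ben: 2 of 6 neighbours < 4, below threshold.
  Eli: 2 of 4 neighbours < 4, below threshold.
  Fay: 1 of 2 neighbours ≥ 1, votes yes.
  Gus: 1 of 4 neighbours ≥ 1, votes yes.
  Kai: 3 of 4 neighbours < 4, below threshold.
Round 3 — checking thresholds:
  Ben: 4 of 6 neighbours ≥ 4, votes yes.
  Eli: 3 of 4 neighbours < 4, below threshold.
  Kai: 4 of 4 neighbours ≥ 4, votes yes.
Round 4 — checking thresholds:
  Eli: 4 of 4 neighbours ≥ 4, votes yes.
  Omar: 1 of 1 neighbours ≥ 1, votes yes.
Round 5 — no new yes votes; cascade stops.

yes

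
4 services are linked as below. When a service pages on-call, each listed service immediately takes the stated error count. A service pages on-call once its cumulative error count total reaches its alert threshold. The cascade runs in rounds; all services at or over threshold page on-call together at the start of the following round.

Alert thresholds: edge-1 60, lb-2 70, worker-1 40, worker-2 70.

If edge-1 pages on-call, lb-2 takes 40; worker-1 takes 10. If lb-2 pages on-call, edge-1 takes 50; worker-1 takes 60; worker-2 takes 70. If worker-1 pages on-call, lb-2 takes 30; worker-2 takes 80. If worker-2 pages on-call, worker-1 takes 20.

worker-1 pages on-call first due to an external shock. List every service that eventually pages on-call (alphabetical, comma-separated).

worker-1, worker-2

Round 1 — worker-1 pages on-call (initial).
  lb-2: +30 → 30 < 70
  worker-2: +80 → 80 ≥ 70
Round 2 — worker-2 pages on-call.
No further pages.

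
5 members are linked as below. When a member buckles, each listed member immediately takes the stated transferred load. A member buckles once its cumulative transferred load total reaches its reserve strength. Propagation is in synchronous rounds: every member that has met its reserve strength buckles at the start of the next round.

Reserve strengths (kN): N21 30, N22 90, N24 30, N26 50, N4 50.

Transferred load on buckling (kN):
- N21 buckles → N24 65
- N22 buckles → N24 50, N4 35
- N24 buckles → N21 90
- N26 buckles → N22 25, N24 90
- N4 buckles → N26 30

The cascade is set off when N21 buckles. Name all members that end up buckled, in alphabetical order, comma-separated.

Round 1 — N21 buckles (initial).
  N24: +65 → 65 ≥ 30
Round 2 — N24 buckles.
No further bucklings.

N21, N24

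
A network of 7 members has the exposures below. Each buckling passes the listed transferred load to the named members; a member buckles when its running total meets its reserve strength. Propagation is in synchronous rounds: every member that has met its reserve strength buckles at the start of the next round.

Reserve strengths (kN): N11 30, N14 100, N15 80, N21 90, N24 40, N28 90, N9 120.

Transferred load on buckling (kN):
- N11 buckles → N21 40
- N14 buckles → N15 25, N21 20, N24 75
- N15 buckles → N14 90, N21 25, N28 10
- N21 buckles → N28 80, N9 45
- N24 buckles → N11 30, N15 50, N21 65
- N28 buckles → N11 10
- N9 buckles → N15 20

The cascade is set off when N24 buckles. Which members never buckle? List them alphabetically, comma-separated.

N14, N15, N28, N9

Round 1 — N24 buckles (initial).
  N11: +30 → 30 ≥ 30
  N15: +50 → 50 < 80
  N21: +65 → 65 < 90
Round 2 — N11 buckles.
  N21: +40 → 105 ≥ 90
Round 3 — N21 buckles.
  N28: +80 → 80 < 90
  N9: +45 → 45 < 120
No further bucklings.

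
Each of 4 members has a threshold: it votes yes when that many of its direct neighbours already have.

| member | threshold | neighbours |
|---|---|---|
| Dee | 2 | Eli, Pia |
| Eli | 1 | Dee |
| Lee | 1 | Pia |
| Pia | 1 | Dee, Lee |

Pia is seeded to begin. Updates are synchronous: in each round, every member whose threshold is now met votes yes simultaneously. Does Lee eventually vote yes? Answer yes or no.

Round 1 — Pia votes yes (initial).
Round 2 — checking thresholds:
  Dee: 1 of 2 neighbours < 2, not yet.
  Lee: 1 of 1 neighbours ≥ 1, votes yes.
Round 3 — no new yes votes; cascade stops.

yes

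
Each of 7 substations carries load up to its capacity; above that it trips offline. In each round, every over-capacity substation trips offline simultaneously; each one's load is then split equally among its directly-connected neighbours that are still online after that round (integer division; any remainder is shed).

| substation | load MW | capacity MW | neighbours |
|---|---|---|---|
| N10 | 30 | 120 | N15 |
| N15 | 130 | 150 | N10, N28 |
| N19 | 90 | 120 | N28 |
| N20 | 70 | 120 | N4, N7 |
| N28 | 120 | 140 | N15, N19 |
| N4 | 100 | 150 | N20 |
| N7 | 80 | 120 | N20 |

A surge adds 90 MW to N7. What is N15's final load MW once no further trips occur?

130

Round 1 — N7 at 170 > 120. N7 trips offline.
  N7 sheds 170 MW to N20: 170 each.
    N20: 70+170 = 240 > 120
Round 2 — N20 trips offline.
  N20 sheds 240 MW to N4: 240 each.
    N4: 100+240 = 340 > 150
Round 3 — N4 trips offline.
  N4 sheds 340 MW: no online neighbours, lost.
No further trips.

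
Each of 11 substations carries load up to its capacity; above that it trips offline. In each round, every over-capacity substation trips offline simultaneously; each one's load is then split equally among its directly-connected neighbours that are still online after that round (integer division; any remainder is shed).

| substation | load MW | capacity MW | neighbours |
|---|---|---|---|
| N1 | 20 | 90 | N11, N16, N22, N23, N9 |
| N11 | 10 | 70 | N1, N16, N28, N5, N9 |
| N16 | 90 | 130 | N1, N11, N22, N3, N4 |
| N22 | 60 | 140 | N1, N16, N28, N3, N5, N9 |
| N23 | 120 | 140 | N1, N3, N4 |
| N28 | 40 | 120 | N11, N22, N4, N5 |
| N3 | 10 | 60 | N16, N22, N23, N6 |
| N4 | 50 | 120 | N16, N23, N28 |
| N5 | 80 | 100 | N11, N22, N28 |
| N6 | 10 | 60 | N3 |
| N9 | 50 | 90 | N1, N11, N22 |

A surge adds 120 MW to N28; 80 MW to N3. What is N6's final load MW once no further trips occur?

Round 1 — N28 at 160 > 120; N3 at 90 > 60. N28, N3 trip offline.
  N28 sheds 160 MW to N11, N22, N4, N5: 40 each.
    N11: 10+40 = 50 ≤ 70
    N22: 60+40 = 100 ≤ 140
    N4: 50+40 = 90 ≤ 120
    N5: 80+40 = 120 > 100
  N3 sheds 90 MW to N16, N22, N23, N6: 22 each (2 lost).
    N16: 90+22 = 112 ≤ 130
    N22: 100+22 = 122 ≤ 140
    N23: 120+22 = 142 > 140
    N6: 10+22 = 32 ≤ 60
Round 2 — N23, N5 trip offline.
  N23 sheds 142 MW to N1, N4: 71 each.
    N1: 20+71 = 91 > 90
    N4: 90+71 = 161 > 120
  N5 sheds 120 MW to N11, N22: 60 each.
    N11: 50+60 = 110 > 70
    N22: 122+60 = 182 > 140
Round 3 — N1, N11, N22, N4 trip offline.
  N1 sheds 91 MW to N16, N9: 45 each (1 lost).
    N16: 112+45 = 157 > 130
    N9: 50+45 = 95 > 90
  N11 sheds 110 MW to N16, N9: 55 each.
    N16: 157+55 = 212 > 130
    N9: 95+55 = 150 > 90
  N22 sheds 182 MW to N16, N9: 91 each.
    N16: 212+91 = 303 > 130
    N9: 150+91 = 241 > 90
  N4 sheds 161 MW to N16: 161 each.
    N16: 303+161 = 464 > 130
Round 4 — N16, N9 trip offline.
  N16 sheds 464 MW: no online neighbours, lost.
  N9 sheds 241 MW: no online neighbours, lost.
No further trips.

32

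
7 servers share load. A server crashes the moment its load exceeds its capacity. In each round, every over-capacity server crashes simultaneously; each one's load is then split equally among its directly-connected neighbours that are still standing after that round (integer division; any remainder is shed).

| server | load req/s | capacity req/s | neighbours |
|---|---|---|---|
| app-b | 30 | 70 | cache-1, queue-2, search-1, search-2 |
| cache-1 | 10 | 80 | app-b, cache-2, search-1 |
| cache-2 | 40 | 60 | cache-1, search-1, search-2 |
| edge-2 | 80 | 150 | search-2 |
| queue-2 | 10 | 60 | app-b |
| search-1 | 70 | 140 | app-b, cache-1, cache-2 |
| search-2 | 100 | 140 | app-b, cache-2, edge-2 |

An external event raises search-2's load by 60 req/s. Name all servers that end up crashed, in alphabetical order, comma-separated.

app-b, cache-1, cache-2, search-1, search-2

Round 1 — search-2 at 160 > 140. search-2 crashes.
  search-2 sheds 160 req/s to app-b, cache-2, edge-2: 53 each (1 lost).
    app-b: 30+53 = 83 > 70
    cache-2: 40+53 = 93 > 60
    edge-2: 80+53 = 133 ≤ 150
Round 2 — app-b, cache-2 crash.
  app-b sheds 83 req/s to cache-1, queue-2, search-1: 27 each (2 lost).
    cache-1: 10+27 = 37 ≤ 80
    queue-2: 10+27 = 37 ≤ 60
    search-1: 70+27 = 97 ≤ 140
  cache-2 sheds 93 req/s to cache-1, search-1: 46 each (1 lost).
    cache-1: 37+46 = 83 > 80
    search-1: 97+46 = 143 > 140
Round 3 — cache-1, search-1 crash.
  cache-1 sheds 83 req/s: no online neighbours, lost.
  search-1 sheds 143 req/s: no online neighbours, lost.
No further crashes.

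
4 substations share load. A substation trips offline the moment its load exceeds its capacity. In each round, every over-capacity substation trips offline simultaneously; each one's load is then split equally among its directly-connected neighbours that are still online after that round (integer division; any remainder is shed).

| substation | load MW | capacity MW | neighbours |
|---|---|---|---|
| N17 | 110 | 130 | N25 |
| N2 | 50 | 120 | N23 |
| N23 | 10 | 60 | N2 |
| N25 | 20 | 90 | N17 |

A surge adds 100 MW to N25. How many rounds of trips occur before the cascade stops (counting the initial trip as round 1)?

Round 1 — N25 at 120 > 90. N25 trips offline.
  N25 sheds 120 MW to N17: 120 each.
    N17: 110+120 = 230 > 130
Round 2 — N17 trips offline.
  N17 sheds 230 MW: no online neighbours, lost.
No further trips.

2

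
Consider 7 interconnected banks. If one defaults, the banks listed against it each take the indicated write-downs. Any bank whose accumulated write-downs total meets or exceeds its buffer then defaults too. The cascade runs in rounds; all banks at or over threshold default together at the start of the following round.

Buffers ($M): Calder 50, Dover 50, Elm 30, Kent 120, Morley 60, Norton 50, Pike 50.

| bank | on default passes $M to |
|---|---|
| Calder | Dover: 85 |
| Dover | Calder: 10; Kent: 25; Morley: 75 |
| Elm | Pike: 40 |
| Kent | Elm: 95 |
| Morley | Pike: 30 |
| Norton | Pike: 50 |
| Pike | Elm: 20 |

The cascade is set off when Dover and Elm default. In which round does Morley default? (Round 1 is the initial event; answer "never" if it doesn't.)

2

Round 1 — Dover, Elm default (initial).
  Calder: +10 → 10 < 50
  Kent: +25 → 25 < 120
  Morley: +75 → 75 ≥ 60
  Pike: +40 → 40 < 50
Round 2 — Morley defaults.
  Pike: +30 → 70 ≥ 50
Round 3 — Pike defaults.
No further defaults.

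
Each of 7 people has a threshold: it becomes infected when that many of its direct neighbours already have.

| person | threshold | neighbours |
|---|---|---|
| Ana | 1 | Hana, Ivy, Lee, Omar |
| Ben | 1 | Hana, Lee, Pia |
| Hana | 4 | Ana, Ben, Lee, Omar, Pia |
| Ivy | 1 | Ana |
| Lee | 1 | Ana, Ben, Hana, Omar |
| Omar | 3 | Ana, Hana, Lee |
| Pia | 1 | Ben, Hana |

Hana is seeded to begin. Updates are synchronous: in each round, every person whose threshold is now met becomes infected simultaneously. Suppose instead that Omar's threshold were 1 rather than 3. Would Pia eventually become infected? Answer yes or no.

yes

With Omar's threshold at 1:
Round 1 — Hana becomes infected (initial).
Round 2 — checking thresholds:
  Ana: 1 of 4 neighbours ≥ 1, becomes infected.
  Ben: 1 of 3 neighbours ≥ 1, becomes infected.
  Lee: 1 of 4 neighbours ≥ 1, becomes infected.
  Omar: 1 of 3 neighbours ≥ 1, becomes infected.
  Pia: 1 of 2 neighbours ≥ 1, becomes infected.
Round 3 — checking thresholds:
  Ivy: 1 of 1 neighbours ≥ 1, becomes infected.
Round 4 — no new infections; cascade stops.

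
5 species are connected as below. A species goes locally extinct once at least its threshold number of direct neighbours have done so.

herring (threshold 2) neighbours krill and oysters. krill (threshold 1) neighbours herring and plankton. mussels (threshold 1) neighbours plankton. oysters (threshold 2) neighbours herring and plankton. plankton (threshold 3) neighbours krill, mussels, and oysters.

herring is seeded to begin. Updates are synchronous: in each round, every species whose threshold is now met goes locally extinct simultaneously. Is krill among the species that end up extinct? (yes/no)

Round 1 — herring goes locally extinct (initial).
Round 2 — checking thresholds:
  krill: 1 of 2 neighbours ≥ 1, goes locally extinct.
  oysters: 1 of 2 neighbours < 2, holds.
Round 3 — no new extinctions; cascade stops.

yes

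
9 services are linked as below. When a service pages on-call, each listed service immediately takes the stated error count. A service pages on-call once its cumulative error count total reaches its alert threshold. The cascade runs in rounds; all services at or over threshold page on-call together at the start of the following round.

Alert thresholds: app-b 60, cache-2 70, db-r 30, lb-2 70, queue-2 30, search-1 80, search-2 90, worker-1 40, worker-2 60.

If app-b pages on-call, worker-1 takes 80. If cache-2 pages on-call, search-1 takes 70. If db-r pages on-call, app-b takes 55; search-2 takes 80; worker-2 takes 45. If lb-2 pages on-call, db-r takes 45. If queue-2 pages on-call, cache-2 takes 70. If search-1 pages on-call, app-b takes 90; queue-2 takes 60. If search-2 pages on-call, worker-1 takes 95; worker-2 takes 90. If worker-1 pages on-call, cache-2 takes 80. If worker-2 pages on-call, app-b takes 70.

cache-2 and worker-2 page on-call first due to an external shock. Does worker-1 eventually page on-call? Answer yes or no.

Round 1 — cache-2, worker-2 page on-call (initial).
  app-b: +70 → 70 ≥ 60
  search-1: +70 → 70 < 80
Round 2 — app-b pages on-call.
  worker-1: +80 → 80 ≥ 40
Round 3 — worker-1 pages on-call.
No further pages.

yes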